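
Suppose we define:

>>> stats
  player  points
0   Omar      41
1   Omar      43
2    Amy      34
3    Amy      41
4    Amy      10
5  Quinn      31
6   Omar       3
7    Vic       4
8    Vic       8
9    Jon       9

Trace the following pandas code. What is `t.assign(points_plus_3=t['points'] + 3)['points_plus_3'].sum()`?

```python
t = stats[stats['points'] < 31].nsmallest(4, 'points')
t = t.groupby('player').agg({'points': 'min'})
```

filter rows where points < 31:
  player  points
4    Amy      10
6   Omar       3
7    Vic       4
8    Vic       8
9    Jon       9
take 4 rows with smallest points:
  player  points
6   Omar       3
7    Vic       4
8    Vic       8
9    Jon       9
group by player, min of points:
        points
player        
Jon          9
Omar         3
Vic          4
add column points_plus_3 = t['points'] + 3:
        points  points_plus_3
player                       
Jon          9             12
Omar         3              6
Vic          4              7
sum of column 'points_plus_3' → 25

25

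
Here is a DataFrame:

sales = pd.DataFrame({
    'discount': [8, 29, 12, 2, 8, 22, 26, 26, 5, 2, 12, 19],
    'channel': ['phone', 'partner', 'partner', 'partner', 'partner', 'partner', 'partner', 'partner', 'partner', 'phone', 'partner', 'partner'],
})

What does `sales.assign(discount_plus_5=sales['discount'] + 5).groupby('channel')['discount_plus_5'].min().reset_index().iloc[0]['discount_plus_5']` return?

7

add column discount_plus_5 = sales['discount'] + 5:
    discount  channel  discount_plus_5
0          8    phone               13
1         29  partner               34
2         12  partner               17
3          2  partner                7
4          8  partner               13
5         22  partner               27
6         26  partner               31
7         26  partner               31
8          5  partner               10
9          2    phone                7
10        12  partner               17
11        19  partner               24
group by channel, min of discount_plus_5:
channel
partner    7
phone      7
Name: discount_plus_5, dtype: int64
reset_index():
   channel  discount_plus_5
0  partner                7
1    phone                7
So iloc[0]['discount_plus_5'] = 7.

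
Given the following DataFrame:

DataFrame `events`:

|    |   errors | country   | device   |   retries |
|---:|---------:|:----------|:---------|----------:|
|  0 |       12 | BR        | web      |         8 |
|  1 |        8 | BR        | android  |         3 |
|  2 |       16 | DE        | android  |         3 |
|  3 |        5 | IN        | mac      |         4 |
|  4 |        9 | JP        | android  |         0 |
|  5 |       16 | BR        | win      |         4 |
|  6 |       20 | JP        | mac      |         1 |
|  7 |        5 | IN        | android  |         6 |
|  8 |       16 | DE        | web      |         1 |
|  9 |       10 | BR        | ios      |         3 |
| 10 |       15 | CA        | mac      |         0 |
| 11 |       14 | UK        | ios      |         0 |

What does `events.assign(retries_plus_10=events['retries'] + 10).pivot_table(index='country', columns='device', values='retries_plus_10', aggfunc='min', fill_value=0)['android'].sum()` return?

add column retries_plus_10 = events['retries'] + 10:
    errors country   device  retries  retries_plus_10
0       12      BR      web        8               18
1        8      BR  android        3               13
2       16      DE  android        3               13
3        5      IN      mac        4               14
4        9      JP  android        0               10
5       16      BR      win        4               14
6       20      JP      mac        1               11
7        5      IN  android        6               16
8       16      DE      web        1               11
9       10      BR      ios        3               13
10      15      CA      mac        0               10
11      14      UK      ios        0               10
pivot: rows=country, cols=device, min(retries_plus_10):
device   android  ios  mac  web  win
country                             
BR            13   13    0   18   14
CA             0    0   10    0    0
DE            13    0    0   11    0
IN            16    0   14    0    0
JP            10    0   11    0    0
UK             0   10    0    0    0

52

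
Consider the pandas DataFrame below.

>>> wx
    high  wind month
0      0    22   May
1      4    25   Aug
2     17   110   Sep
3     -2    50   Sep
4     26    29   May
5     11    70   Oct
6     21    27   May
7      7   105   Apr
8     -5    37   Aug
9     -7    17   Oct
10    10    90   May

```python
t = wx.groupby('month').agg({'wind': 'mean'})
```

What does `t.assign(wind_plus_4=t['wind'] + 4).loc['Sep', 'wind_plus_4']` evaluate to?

group by month, mean of wind:
        wind
month       
Apr    105.0
Aug     31.0
May     42.0
Oct     43.5
Sep     80.0
add column wind_plus_4 = t['wind'] + 4:
        wind  wind_plus_4
month                    
Apr    105.0        109.0
Aug     31.0         35.0
May     42.0         46.0
Oct     43.5         47.5
Sep     80.0         84.0

84.0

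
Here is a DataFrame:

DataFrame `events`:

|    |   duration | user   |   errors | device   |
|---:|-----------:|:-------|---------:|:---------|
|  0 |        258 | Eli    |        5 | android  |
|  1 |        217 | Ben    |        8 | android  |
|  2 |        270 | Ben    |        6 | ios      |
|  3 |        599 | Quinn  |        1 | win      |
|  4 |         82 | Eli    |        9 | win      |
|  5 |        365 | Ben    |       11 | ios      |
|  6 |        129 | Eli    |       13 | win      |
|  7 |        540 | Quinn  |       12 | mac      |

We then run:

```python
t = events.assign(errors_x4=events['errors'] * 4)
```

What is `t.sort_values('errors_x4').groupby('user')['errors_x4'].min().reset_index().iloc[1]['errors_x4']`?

20

add column errors_x4 = events['errors'] * 4:
   duration   user  errors   device  errors_x4
0       258    Eli       5  android         20
1       217    Ben       8  android         32
2       270    Ben       6      ios         24
3       599  Quinn       1      win          4
4        82    Eli       9      win         36
5       365    Ben      11      ios         44
6       129    Eli      13      win         52
7       540  Quinn      12      mac         48
sort by errors_x4:
   duration   user  errors   device  errors_x4
3       599  Quinn       1      win          4
0       258    Eli       5  android         20
2       270    Ben       6      ios         24
1       217    Ben       8  android         32
4        82    Eli       9      win         36
5       365    Ben      11      ios         44
7       540  Quinn      12      mac         48
6       129    Eli      13      win         52
group by user, min of errors_x4:
user
Ben      24
Eli      20
Quinn     4
Name: errors_x4, dtype: int64
reset_index():
    user  errors_x4
0    Ben         24
1    Eli         20
2  Quinn          4
Finally, value at position 1, column 'errors_x4' = 20.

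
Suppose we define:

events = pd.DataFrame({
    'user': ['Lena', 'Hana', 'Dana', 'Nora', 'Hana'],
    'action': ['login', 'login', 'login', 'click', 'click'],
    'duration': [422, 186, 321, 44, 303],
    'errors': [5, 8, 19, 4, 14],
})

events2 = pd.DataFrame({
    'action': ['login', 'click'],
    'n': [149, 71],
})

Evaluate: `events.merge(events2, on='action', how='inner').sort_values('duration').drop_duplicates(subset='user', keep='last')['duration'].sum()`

merge on 'action' (how='inner') → 5 rows:
   user action  duration  errors    n
0  Lena  login       422       5  149
1  Hana  login       186       8  149
2  Dana  login       321      19  149
3  Nora  click        44       4   71
4  Hana  click       303      14   71
sort by duration:
   user action  duration  errors    n
3  Nora  click        44       4   71
1  Hana  login       186       8  149
4  Hana  click       303      14   71
2  Dana  login       321      19  149
0  Lena  login       422       5  149
drop duplicate user (keep=last):
   user action  duration  errors    n
3  Nora  click        44       4   71
4  Hana  click       303      14   71
2  Dana  login       321      19  149
0  Lena  login       422       5  149
Finally, sum of column 'duration' = 1090.

1090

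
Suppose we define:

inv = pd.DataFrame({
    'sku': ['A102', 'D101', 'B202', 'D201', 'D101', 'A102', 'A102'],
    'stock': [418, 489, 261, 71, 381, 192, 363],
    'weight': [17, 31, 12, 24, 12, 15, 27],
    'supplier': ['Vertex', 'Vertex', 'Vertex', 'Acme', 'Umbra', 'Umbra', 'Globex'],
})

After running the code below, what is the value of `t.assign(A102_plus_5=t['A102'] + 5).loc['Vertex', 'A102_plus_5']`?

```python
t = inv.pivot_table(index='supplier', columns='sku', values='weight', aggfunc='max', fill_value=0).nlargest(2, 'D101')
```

pivot: rows=supplier, cols=sku, max(weight):
sku       A102  B202  D101  D201
supplier                        
Acme         0     0     0    24
Globex      27     0     0     0
Umbra       15     0    12     0
Vertex      17    12    31     0
take 2 rows with largest D101:
sku       A102  B202  D101  D201
supplier                        
Vertex      17    12    31     0
Umbra       15     0    12     0
add column A102_plus_5 = t['A102'] + 5:
sku       A102  B202  D101  D201  A102_plus_5
supplier                                     
Vertex      17    12    31     0           22
Umbra       15     0    12     0           20
Then the value at row 'Vertex', column 'A102_plus_5': 22

22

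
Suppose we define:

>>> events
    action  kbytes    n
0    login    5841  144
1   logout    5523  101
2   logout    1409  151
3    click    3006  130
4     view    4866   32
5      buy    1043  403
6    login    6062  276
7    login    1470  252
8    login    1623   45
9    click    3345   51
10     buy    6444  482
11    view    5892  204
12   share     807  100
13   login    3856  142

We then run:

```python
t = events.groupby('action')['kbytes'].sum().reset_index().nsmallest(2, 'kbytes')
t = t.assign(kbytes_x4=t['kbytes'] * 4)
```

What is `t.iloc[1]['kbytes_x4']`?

group by action, sum of kbytes:
action
buy        7487
click      6351
login     18852
logout     6932
share       807
view      10758
Name: kbytes, dtype: int64
reset_index():
   action  kbytes
0     buy    7487
1   click    6351
2   login   18852
3  logout    6932
4   share     807
5    view   10758
take 2 rows with smallest kbytes:
  action  kbytes
4  share     807
1  click    6351
add column kbytes_x4 = t['kbytes'] * 4:
  action  kbytes  kbytes_x4
4  share     807       3228
1  click    6351      25404

25404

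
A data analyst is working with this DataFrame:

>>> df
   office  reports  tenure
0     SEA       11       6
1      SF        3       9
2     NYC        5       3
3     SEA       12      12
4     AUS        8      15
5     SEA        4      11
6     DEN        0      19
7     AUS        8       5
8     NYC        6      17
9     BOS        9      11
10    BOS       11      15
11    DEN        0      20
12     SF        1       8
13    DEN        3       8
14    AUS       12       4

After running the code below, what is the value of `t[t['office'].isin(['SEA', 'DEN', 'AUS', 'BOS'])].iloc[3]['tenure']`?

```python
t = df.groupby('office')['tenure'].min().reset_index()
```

6

group by office, min of tenure:
office
AUS     4
BOS    11
DEN     8
NYC     3
SEA     6
SF      8
Name: tenure, dtype: int64
reset_index():
  office  tenure
0    AUS       4
1    BOS      11
2    DEN       8
3    NYC       3
4    SEA       6
5     SF       8
filter rows where office in ['SEA', 'DEN', 'AUS', 'BOS']:
  office  tenure
0    AUS       4
1    BOS      11
2    DEN       8
4    SEA       6
Then the value at position 3, column 'tenure': 6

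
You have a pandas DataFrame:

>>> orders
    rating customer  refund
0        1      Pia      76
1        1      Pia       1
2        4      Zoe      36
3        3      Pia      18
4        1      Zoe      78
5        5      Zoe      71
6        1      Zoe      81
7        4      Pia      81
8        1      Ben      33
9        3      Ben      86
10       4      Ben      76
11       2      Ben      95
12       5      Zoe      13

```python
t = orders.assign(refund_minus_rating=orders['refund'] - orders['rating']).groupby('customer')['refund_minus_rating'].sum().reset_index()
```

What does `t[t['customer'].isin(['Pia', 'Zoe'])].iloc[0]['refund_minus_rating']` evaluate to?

167

add column refund_minus_rating = orders['refund'] - orders['rating']:
    rating customer  refund  refund_minus_rating
0        1      Pia      76                   75
1        1      Pia       1                    0
2        4      Zoe      36                   32
3        3      Pia      18                   15
4        1      Zoe      78                   77
5        5      Zoe      71                   66
6        1      Zoe      81                   80
7        4      Pia      81                   77
8        1      Ben      33                   32
9        3      Ben      86                   83
10       4      Ben      76                   72
11       2      Ben      95                   93
12       5      Zoe      13                    8
group by customer, sum of refund_minus_rating:
customer
Ben    280
Pia    167
Zoe    263
Name: refund_minus_rating, dtype: int64
reset_index():
  customer  refund_minus_rating
0      Ben                  280
1      Pia                  167
2      Zoe                  263
filter rows where customer in ['Pia', 'Zoe']:
  customer  refund_minus_rating
1      Pia                  167
2      Zoe                  263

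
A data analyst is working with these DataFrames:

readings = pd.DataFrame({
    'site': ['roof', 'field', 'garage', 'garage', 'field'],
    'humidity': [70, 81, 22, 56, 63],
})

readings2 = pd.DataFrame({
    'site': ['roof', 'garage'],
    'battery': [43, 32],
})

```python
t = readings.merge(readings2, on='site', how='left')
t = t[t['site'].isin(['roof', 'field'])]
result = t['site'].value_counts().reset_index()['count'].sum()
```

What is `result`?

merge on 'site' (how='left') → 5 rows:
     site  humidity  battery
0    roof        70     43.0
1   field        81      NaN
2  garage        22     32.0
3  garage        56     32.0
4   field        63      NaN
filter rows where site in ['roof', 'field']:
    site  humidity  battery
0   roof        70     43.0
1  field        81      NaN
4  field        63      NaN
value_counts of site:
site
field    2
roof     1
Name: count, dtype: int64
reset_index():
    site  count
0  field      2
1   roof      1

3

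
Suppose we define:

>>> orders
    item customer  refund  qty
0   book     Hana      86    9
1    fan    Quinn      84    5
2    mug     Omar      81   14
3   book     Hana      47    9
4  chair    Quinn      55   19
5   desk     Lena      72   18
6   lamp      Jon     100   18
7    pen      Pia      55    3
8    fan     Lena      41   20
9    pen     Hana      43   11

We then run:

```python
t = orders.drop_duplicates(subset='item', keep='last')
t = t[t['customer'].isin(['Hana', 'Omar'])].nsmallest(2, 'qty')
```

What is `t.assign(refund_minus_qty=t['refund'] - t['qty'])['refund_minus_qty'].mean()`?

35.0

drop duplicate item (keep=last):
    item customer  refund  qty
2    mug     Omar      81   14
3   book     Hana      47    9
4  chair    Quinn      55   19
5   desk     Lena      72   18
6   lamp      Jon     100   18
8    fan     Lena      41   20
9    pen     Hana      43   11
filter rows where customer in ['Hana', 'Omar']:
   item customer  refund  qty
2   mug     Omar      81   14
3  book     Hana      47    9
9   pen     Hana      43   11
take 2 rows with smallest qty:
   item customer  refund  qty
3  book     Hana      47    9
9   pen     Hana      43   11
add column refund_minus_qty = t['refund'] - t['qty']:
   item customer  refund  qty  refund_minus_qty
3  book     Hana      47    9                38
9   pen     Hana      43   11                32
So mean() = 35.0.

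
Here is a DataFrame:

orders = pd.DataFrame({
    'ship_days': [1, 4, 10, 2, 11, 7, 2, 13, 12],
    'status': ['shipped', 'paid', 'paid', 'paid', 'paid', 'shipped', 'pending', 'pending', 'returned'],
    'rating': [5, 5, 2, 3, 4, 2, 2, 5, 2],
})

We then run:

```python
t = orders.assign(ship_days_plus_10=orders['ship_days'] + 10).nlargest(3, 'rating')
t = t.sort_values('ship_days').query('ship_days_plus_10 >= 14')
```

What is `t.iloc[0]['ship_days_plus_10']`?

add column ship_days_plus_10 = orders['ship_days'] + 10:
   ship_days    status  rating  ship_days_plus_10
0          1   shipped       5                 11
1          4      paid       5                 14
2         10      paid       2                 20
3          2      paid       3                 12
4         11      paid       4                 21
5          7   shipped       2                 17
6          2   pending       2                 12
7         13   pending       5                 23
8         12  returned       2                 22
take 3 rows with largest rating:
   ship_days   status  rating  ship_days_plus_10
0          1  shipped       5                 11
1          4     paid       5                 14
7         13  pending       5                 23
sort by ship_days:
   ship_days   status  rating  ship_days_plus_10
0          1  shipped       5                 11
1          4     paid       5                 14
7         13  pending       5                 23
filter rows where ship_days_plus_10 >= 14:
   ship_days   status  rating  ship_days_plus_10
1          4     paid       5                 14
7         13  pending       5                 23

14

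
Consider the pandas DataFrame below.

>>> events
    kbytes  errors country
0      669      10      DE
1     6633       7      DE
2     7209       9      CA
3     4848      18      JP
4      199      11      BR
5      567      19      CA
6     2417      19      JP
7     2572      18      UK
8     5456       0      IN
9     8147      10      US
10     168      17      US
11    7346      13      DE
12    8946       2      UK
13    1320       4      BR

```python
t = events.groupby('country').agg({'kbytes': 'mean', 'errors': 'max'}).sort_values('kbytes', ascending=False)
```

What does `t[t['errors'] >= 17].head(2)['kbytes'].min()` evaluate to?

4157.5

group by country: mean(kbytes), max(errors):
              kbytes  errors
country                     
BR        759.500000      11
CA       3888.000000      19
DE       4882.666667      13
IN       5456.000000       0
JP       3632.500000      19
UK       5759.000000      18
US       4157.500000      17
sort by kbytes descending:
              kbytes  errors
country                     
UK       5759.000000      18
IN       5456.000000       0
DE       4882.666667      13
US       4157.500000      17
CA       3888.000000      19
JP       3632.500000      19
BR        759.500000      11
filter rows where errors >= 17:
         kbytes  errors
country                
UK       5759.0      18
US       4157.5      17
CA       3888.0      19
JP       3632.5      19
take first 2 rows:
         kbytes  errors
country                
UK       5759.0      18
US       4157.5      17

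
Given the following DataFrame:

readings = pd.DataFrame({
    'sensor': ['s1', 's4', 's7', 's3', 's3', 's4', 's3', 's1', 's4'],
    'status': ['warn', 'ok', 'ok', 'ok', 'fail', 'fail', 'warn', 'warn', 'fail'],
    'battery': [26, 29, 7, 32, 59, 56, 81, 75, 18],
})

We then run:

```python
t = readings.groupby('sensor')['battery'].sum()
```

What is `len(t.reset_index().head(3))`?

group by sensor, sum of battery:
sensor
s1    101
s3    172
s4    103
s7      7
Name: battery, dtype: int64
reset_index():
  sensor  battery
0     s1      101
1     s3      172
2     s4      103
3     s7        7
take first 3 rows:
  sensor  battery
0     s1      101
1     s3      172
2     s4      103
So head(3)) = 3.

3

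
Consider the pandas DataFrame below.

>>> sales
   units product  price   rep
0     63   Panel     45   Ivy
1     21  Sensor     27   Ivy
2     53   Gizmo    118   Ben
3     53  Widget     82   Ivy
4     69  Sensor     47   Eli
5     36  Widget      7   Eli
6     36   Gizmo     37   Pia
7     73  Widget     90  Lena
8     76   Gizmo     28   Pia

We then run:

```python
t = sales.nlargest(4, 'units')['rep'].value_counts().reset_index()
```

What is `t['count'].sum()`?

4

take 4 rows with largest units:
   units product  price   rep
8     76   Gizmo     28   Pia
7     73  Widget     90  Lena
4     69  Sensor     47   Eli
0     63   Panel     45   Ivy
value_counts of rep:
rep
Pia     1
Lena    1
Eli     1
Ivy     1
Name: count, dtype: int64
reset_index():
    rep  count
0   Pia      1
1  Lena      1
2   Eli      1
3   Ivy      1
Reading off the sum of column 'count', we get 4.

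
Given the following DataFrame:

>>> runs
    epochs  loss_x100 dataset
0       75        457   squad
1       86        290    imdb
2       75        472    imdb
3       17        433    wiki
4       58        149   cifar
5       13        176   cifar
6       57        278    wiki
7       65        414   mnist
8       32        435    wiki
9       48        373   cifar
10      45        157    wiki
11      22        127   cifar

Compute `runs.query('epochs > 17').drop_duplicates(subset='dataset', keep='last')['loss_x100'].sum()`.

1627

filter rows where epochs > 17:
    epochs  loss_x100 dataset
0       75        457   squad
1       86        290    imdb
2       75        472    imdb
4       58        149   cifar
6       57        278    wiki
7       65        414   mnist
8       32        435    wiki
9       48        373   cifar
10      45        157    wiki
11      22        127   cifar
drop duplicate dataset (keep=last):
    epochs  loss_x100 dataset
0       75        457   squad
2       75        472    imdb
7       65        414   mnist
10      45        157    wiki
11      22        127   cifar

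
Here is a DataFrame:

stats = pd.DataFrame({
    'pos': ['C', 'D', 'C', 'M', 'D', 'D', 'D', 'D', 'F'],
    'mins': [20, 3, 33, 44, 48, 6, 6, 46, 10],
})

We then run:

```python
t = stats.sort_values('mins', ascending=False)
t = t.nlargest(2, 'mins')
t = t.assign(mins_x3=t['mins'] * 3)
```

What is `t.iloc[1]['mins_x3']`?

138

sort by mins descending:
  pos  mins
4   D    48
7   D    46
3   M    44
2   C    33
0   C    20
8   F    10
5   D     6
6   D     6
1   D     3
take 2 rows with largest mins:
  pos  mins
4   D    48
7   D    46
add column mins_x3 = t['mins'] * 3:
  pos  mins  mins_x3
4   D    48      144
7   D    46      138
value at position 1, column 'mins_x3' → 138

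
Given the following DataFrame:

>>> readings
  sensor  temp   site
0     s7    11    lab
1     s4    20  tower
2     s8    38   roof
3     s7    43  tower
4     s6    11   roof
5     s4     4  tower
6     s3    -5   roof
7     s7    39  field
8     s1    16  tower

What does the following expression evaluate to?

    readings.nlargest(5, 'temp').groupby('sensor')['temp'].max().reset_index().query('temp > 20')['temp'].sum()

81

take 5 rows with largest temp:
  sensor  temp   site
3     s7    43  tower
7     s7    39  field
2     s8    38   roof
1     s4    20  tower
8     s1    16  tower
group by sensor, max of temp:
sensor
s1    16
s4    20
s7    43
s8    38
Name: temp, dtype: int64
reset_index():
  sensor  temp
0     s1    16
1     s4    20
2     s7    43
3     s8    38
filter rows where temp > 20:
  sensor  temp
2     s7    43
3     s8    38
Reading off the sum of column 'temp', we get 81.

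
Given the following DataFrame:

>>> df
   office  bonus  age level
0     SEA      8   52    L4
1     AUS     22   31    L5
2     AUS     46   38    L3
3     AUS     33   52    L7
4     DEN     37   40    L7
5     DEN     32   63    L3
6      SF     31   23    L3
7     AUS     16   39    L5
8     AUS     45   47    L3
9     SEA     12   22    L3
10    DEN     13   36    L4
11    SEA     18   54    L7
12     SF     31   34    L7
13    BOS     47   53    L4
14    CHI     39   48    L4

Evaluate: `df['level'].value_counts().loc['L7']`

value_counts of level:
level
L3    5
L4    4
L7    4
L5    2
Name: count, dtype: int64
Reading off the value at index 'L7', we get 4.

4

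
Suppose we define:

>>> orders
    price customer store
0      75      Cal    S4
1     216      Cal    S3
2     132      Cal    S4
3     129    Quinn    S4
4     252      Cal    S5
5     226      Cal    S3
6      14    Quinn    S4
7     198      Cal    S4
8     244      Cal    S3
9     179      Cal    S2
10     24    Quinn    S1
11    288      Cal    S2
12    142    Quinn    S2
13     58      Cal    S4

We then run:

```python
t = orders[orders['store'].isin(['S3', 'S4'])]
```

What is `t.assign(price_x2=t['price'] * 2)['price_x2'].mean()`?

287.111111111

filter rows where store in ['S3', 'S4']:
    price customer store
0      75      Cal    S4
1     216      Cal    S3
2     132      Cal    S4
3     129    Quinn    S4
5     226      Cal    S3
6      14    Quinn    S4
7     198      Cal    S4
8     244      Cal    S3
13     58      Cal    S4
add column price_x2 = t['price'] * 2:
    price customer store  price_x2
0      75      Cal    S4       150
1     216      Cal    S3       432
2     132      Cal    S4       264
3     129    Quinn    S4       258
5     226      Cal    S3       452
6      14    Quinn    S4        28
7     198      Cal    S4       396
8     244      Cal    S3       488
13     58      Cal    S4       116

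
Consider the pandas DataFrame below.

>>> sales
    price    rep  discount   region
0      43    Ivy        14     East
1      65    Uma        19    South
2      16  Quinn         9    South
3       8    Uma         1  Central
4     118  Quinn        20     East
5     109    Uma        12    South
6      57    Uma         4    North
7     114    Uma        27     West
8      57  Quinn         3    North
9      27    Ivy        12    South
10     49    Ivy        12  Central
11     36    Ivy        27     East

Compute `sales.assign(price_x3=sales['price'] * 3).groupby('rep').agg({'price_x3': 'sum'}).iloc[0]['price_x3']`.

add column price_x3 = sales['price'] * 3:
    price    rep  discount   region  price_x3
0      43    Ivy        14     East       129
1      65    Uma        19    South       195
2      16  Quinn         9    South        48
3       8    Uma         1  Central        24
4     118  Quinn        20     East       354
5     109    Uma        12    South       327
6      57    Uma         4    North       171
7     114    Uma        27     West       342
8      57  Quinn         3    North       171
9      27    Ivy        12    South        81
10     49    Ivy        12  Central       147
11     36    Ivy        27     East       108
group by rep, sum of price_x3:
       price_x3
rep            
Ivy         465
Quinn       573
Uma        1059
value at position 0, column 'price_x3' → 465

465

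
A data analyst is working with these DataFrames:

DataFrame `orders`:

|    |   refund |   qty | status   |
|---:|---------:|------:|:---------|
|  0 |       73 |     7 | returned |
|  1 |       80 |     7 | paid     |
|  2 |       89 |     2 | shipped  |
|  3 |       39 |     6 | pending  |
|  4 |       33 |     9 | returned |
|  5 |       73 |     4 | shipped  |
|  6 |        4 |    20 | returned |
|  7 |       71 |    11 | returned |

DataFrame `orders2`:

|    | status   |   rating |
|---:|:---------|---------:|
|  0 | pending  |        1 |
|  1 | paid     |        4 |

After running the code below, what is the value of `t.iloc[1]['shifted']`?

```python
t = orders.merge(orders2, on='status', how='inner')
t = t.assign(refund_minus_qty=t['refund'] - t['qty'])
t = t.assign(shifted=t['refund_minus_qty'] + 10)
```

merge on 'status' (how='inner') → 2 rows:
   refund  qty   status  rating
0      80    7     paid       4
1      39    6  pending       1
add column refund_minus_qty = t['refund'] - t['qty']:
   refund  qty   status  rating  refund_minus_qty
0      80    7     paid       4                73
1      39    6  pending       1                33
add column shifted = t['refund_minus_qty'] + 10:
   refund  qty   status  rating  refund_minus_qty  shifted
0      80    7     paid       4                73       83
1      39    6  pending       1                33       43
Then the value at position 1, column 'shifted': 43

43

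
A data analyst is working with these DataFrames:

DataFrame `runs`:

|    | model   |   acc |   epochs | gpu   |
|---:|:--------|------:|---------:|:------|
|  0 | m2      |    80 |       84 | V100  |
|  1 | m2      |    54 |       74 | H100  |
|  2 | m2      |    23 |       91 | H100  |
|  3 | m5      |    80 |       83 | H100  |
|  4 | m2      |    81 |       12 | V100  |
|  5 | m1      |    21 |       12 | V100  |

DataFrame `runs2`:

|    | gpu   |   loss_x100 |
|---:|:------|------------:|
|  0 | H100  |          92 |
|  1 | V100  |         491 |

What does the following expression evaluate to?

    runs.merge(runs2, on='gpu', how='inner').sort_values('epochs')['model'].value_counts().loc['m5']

1

merge on 'gpu' (how='inner') → 6 rows:
  model  acc  epochs   gpu  loss_x100
0    m2   80      84  V100        491
1    m2   54      74  H100         92
2    m2   23      91  H100         92
3    m5   80      83  H100         92
4    m2   81      12  V100        491
5    m1   21      12  V100        491
sort by epochs:
  model  acc  epochs   gpu  loss_x100
4    m2   81      12  V100        491
5    m1   21      12  V100        491
1    m2   54      74  H100         92
3    m5   80      83  H100         92
0    m2   80      84  V100        491
2    m2   23      91  H100         92
value_counts of model:
model
m2    4
m1    1
m5    1
Name: count, dtype: int64
value at index 'm5' → 1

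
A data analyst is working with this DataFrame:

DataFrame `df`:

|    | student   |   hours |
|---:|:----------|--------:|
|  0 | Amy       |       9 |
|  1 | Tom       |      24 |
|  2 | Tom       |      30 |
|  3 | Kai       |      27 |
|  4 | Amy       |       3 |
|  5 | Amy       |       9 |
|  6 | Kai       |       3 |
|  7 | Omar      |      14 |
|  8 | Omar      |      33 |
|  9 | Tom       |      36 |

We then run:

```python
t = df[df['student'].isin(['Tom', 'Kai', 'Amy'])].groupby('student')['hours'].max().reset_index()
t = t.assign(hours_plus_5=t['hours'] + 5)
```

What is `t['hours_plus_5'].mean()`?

29.0

filter rows where student in ['Tom', 'Kai', 'Amy']:
  student  hours
0     Amy      9
1     Tom     24
2     Tom     30
3     Kai     27
4     Amy      3
5     Amy      9
6     Kai      3
9     Tom     36
group by student, max of hours:
student
Amy     9
Kai    27
Tom    36
Name: hours, dtype: int64
reset_index():
  student  hours
0     Amy      9
1     Kai     27
2     Tom     36
add column hours_plus_5 = t['hours'] + 5:
  student  hours  hours_plus_5
0     Amy      9            14
1     Kai     27            32
2     Tom     36            41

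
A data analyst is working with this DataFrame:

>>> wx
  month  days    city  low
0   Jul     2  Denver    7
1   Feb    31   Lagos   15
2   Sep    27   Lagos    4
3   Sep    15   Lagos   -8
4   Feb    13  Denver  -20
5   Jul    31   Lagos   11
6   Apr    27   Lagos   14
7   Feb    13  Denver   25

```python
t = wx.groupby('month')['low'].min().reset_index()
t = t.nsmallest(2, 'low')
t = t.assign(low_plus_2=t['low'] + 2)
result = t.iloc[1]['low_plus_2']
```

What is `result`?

-6

group by month, min of low:
month
Apr    14
Feb   -20
Jul     7
Sep    -8
Name: low, dtype: int64
reset_index():
  month  low
0   Apr   14
1   Feb  -20
2   Jul    7
3   Sep   -8
take 2 rows with smallest low:
  month  low
1   Feb  -20
3   Sep   -8
add column low_plus_2 = t['low'] + 2:
  month  low  low_plus_2
1   Feb  -20         -18
3   Sep   -8          -6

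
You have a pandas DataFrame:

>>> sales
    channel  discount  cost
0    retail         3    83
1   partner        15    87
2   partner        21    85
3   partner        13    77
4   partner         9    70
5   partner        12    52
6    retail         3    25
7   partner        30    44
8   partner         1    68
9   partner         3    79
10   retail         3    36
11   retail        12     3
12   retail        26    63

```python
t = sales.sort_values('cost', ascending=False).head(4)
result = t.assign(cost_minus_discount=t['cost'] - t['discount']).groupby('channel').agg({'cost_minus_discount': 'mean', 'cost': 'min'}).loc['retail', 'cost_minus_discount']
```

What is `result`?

sort by cost descending:
    channel  discount  cost
1   partner        15    87
2   partner        21    85
0    retail         3    83
9   partner         3    79
3   partner        13    77
4   partner         9    70
8   partner         1    68
12   retail        26    63
5   partner        12    52
7   partner        30    44
10   retail         3    36
6    retail         3    25
11   retail        12     3
take first 4 rows:
   channel  discount  cost
1  partner        15    87
2  partner        21    85
0   retail         3    83
9  partner         3    79
add column cost_minus_discount = t['cost'] - t['discount']:
   channel  discount  cost  cost_minus_discount
1  partner        15    87                   72
2  partner        21    85                   64
0   retail         3    83                   80
9  partner         3    79                   76
group by channel: mean(cost_minus_discount), min(cost):
         cost_minus_discount  cost
channel                           
partner            70.666667    79
retail             80.000000    83
value at row 'retail', column 'cost_minus_discount' → 80.0

80.0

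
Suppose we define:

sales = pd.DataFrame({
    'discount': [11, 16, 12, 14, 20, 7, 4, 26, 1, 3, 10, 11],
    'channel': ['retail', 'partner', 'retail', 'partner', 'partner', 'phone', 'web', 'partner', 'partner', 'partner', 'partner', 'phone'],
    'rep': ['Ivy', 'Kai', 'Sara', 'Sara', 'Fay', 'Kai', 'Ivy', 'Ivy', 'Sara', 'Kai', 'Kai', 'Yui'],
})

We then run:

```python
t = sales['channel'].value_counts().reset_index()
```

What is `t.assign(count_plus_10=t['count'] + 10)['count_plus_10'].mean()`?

value_counts of channel:
channel
partner    7
retail     2
phone      2
web        1
Name: count, dtype: int64
reset_index():
   channel  count
0  partner      7
1   retail      2
2    phone      2
3      web      1
add column count_plus_10 = t['count'] + 10:
   channel  count  count_plus_10
0  partner      7             17
1   retail      2             12
2    phone      2             12
3      web      1             11
Taking the mean of column 'count_plus_10' gives 13.0.

13.0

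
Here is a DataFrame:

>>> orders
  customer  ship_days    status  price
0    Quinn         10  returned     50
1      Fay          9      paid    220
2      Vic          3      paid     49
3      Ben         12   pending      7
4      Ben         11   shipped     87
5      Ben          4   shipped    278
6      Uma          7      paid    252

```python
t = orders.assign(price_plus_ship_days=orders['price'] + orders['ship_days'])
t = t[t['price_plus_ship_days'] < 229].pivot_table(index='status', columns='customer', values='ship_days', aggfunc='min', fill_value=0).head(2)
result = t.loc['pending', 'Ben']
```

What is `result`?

12

add column price_plus_ship_days = orders['price'] + orders['ship_days']:
  customer  ship_days    status  price  price_plus_ship_days
0    Quinn         10  returned     50                    60
1      Fay          9      paid    220                   229
2      Vic          3      paid     49                    52
3      Ben         12   pending      7                    19
4      Ben         11   shipped     87                    98
5      Ben          4   shipped    278                   282
6      Uma          7      paid    252                   259
filter rows where price_plus_ship_days < 229:
  customer  ship_days    status  price  price_plus_ship_days
0    Quinn         10  returned     50                    60
2      Vic          3      paid     49                    52
3      Ben         12   pending      7                    19
4      Ben         11   shipped     87                    98
pivot: rows=status, cols=customer, min(ship_days):
customer  Ben  Quinn  Vic
status                   
paid        0      0    3
pending    12      0    0
returned    0     10    0
shipped    11      0    0
take first 2 rows:
customer  Ben  Quinn  Vic
status                   
paid        0      0    3
pending    12      0    0
So loc['pending', 'Ben'] = 12.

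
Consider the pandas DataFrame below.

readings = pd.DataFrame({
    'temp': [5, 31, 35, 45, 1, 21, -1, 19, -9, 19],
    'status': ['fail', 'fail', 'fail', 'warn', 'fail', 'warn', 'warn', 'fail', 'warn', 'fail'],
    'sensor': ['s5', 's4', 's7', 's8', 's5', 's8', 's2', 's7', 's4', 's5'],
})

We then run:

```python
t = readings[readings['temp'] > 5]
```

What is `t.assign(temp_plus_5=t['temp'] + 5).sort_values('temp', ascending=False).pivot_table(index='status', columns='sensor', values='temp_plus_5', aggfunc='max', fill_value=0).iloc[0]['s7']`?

40

filter rows where temp > 5:
   temp status sensor
1    31   fail     s4
2    35   fail     s7
3    45   warn     s8
5    21   warn     s8
7    19   fail     s7
9    19   fail     s5
add column temp_plus_5 = t['temp'] + 5:
   temp status sensor  temp_plus_5
1    31   fail     s4           36
2    35   fail     s7           40
3    45   warn     s8           50
5    21   warn     s8           26
7    19   fail     s7           24
9    19   fail     s5           24
sort by temp descending:
   temp status sensor  temp_plus_5
3    45   warn     s8           50
2    35   fail     s7           40
1    31   fail     s4           36
5    21   warn     s8           26
7    19   fail     s7           24
9    19   fail     s5           24
pivot: rows=status, cols=sensor, max(temp_plus_5):
sensor  s4  s5  s7  s8
status                
fail    36  24  40   0
warn     0   0   0  50
So iloc[0]['s7'] = 40.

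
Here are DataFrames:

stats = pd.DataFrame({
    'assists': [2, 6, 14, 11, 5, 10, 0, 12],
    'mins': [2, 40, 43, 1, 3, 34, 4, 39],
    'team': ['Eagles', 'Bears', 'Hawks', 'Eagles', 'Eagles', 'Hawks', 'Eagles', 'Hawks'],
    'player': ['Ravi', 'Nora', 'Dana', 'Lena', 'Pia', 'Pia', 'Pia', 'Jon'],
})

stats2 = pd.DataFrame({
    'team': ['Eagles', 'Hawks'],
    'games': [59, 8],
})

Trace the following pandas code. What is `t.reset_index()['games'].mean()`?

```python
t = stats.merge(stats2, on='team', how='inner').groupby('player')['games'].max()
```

38.6

merge on 'team' (how='inner') → 7 rows:
   assists  mins    team player  games
0        2     2  Eagles   Ravi     59
1       14    43   Hawks   Dana      8
2       11     1  Eagles   Lena     59
3        5     3  Eagles    Pia     59
4       10    34   Hawks    Pia      8
5        0     4  Eagles    Pia     59
6       12    39   Hawks    Jon      8
group by player, max of games:
player
Dana     8
Jon      8
Lena    59
Pia     59
Ravi    59
Name: games, dtype: int64
reset_index():
  player  games
0   Dana      8
1    Jon      8
2   Lena     59
3    Pia     59
4   Ravi     59
Hence 38.6.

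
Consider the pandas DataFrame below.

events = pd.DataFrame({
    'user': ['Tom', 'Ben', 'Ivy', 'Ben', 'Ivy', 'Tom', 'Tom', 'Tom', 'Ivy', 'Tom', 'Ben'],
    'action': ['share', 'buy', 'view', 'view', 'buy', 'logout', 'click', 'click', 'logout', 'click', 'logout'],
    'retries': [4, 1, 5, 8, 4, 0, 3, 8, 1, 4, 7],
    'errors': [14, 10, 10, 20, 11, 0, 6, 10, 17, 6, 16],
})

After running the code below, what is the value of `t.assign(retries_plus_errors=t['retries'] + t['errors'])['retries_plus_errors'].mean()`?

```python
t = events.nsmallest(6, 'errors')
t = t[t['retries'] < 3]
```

5.5

take 6 rows with smallest errors:
  user  action  retries  errors
5  Tom  logout        0       0
6  Tom   click        3       6
9  Tom   click        4       6
1  Ben     buy        1      10
2  Ivy    view        5      10
7  Tom   click        8      10
filter rows where retries < 3:
  user  action  retries  errors
5  Tom  logout        0       0
1  Ben     buy        1      10
add column retries_plus_errors = t['retries'] + t['errors']:
  user  action  retries  errors  retries_plus_errors
5  Tom  logout        0       0                    0
1  Ben     buy        1      10                   11
mean of column 'retries_plus_errors' → 5.5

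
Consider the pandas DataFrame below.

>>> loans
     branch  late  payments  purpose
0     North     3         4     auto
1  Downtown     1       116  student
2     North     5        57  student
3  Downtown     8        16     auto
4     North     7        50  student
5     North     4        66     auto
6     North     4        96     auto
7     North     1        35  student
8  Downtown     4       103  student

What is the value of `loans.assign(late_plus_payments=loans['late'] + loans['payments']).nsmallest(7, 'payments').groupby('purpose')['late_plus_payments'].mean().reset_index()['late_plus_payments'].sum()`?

101.916666667

add column late_plus_payments = loans['late'] + loans['payments']:
     branch  late  payments  purpose  late_plus_payments
0     North     3         4     auto                   7
1  Downtown     1       116  student                 117
2     North     5        57  student                  62
3  Downtown     8        16     auto                  24
4     North     7        50  student                  57
5     North     4        66     auto                  70
6     North     4        96     auto                 100
7     North     1        35  student                  36
8  Downtown     4       103  student                 107
take 7 rows with smallest payments:
     branch  late  payments  purpose  late_plus_payments
0     North     3         4     auto                   7
3  Downtown     8        16     auto                  24
7     North     1        35  student                  36
4     North     7        50  student                  57
2     North     5        57  student                  62
5     North     4        66     auto                  70
6     North     4        96     auto                 100
group by purpose, mean of late_plus_payments:
purpose
auto       50.250000
student    51.666667
Name: late_plus_payments, dtype: float64
reset_index():
   purpose  late_plus_payments
0     auto           50.250000
1  student           51.666667
Reading off the sum of column 'late_plus_payments', we get 101.916666667.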